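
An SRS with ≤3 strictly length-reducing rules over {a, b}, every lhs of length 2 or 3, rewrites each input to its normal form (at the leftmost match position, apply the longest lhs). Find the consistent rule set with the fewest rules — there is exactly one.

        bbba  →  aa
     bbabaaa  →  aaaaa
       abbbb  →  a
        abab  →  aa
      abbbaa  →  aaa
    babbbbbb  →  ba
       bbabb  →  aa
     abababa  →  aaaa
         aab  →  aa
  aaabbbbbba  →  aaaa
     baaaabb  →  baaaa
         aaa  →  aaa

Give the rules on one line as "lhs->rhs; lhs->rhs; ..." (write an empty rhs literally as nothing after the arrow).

  | bbba => aba => aa
  | bbabaaa => aabaaa => aaaaa
  | abbbb => abbb => abb => ab => a
  | abab => aab => aa

ab->a; bb->a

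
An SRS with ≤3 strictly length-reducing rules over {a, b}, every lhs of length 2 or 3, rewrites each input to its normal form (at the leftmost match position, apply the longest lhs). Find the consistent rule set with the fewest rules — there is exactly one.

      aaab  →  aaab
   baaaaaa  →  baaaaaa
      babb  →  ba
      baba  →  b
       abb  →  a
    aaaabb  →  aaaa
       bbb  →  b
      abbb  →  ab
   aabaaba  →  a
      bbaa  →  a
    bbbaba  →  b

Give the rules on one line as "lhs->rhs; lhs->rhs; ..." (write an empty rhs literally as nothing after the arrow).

aba->; bb->; bba->

  | aaab
  | baaaaaa
  | babb => ba
  | baba => b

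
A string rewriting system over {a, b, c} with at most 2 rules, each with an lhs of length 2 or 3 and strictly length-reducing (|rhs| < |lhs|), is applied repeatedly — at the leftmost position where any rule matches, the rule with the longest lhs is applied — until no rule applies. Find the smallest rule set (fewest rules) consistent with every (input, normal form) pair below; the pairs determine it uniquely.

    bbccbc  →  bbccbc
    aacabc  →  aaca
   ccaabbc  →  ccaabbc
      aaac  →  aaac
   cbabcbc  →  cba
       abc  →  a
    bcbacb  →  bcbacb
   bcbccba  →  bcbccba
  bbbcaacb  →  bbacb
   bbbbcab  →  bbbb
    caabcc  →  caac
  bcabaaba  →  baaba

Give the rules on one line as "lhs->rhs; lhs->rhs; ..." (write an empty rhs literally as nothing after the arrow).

abc->a; bca->

  | bbccbc
  | aacabc => aaca
  | ccaabbc
  | aaac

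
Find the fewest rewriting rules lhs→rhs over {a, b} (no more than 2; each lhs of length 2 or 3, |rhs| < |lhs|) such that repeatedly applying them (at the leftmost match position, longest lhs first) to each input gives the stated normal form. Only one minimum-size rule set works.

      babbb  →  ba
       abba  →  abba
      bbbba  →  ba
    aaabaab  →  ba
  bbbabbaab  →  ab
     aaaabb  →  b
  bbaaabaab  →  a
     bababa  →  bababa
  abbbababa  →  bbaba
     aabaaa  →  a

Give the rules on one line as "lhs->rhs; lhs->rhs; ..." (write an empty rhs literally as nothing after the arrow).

  | babbb => ba
  | abba
  | bbbba => ba
  | aaabaab => babaab => babbb => ba

aa->b; bbb->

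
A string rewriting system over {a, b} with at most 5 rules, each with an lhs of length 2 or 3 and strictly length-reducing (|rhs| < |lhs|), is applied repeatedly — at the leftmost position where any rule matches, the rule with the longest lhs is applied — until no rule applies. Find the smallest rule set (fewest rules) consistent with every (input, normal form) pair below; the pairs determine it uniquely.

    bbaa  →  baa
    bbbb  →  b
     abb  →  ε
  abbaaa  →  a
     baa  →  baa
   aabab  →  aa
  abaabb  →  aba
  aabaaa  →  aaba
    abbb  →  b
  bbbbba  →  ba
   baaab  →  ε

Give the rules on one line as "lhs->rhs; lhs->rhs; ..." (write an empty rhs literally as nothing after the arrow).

aaa->a; abb->; bab->; bb->b

  | bbaa => baa
  | bbbb => bbb => bb => b
  | abb => ε
  | abbaaa => aaa => a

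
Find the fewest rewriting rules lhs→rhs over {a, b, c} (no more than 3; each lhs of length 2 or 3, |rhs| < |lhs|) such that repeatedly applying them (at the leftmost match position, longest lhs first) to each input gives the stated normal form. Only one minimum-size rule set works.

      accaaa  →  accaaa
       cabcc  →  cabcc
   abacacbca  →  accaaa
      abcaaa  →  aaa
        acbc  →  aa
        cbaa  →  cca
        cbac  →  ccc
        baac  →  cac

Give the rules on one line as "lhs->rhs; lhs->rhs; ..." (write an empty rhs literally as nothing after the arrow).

ba->c; bca->; cbc->a

  | accaaa
  | cabcc
  | abacacbca => accacbca => accaaa
  | abcaaa => aaa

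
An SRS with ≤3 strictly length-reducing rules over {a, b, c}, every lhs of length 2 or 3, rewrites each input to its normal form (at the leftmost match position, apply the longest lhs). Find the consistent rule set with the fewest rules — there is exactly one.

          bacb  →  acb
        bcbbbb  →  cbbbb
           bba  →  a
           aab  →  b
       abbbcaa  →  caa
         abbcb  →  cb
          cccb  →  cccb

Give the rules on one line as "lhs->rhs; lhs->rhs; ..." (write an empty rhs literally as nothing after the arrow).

  | bacb => acb
  | bcbbbb => cbbbb
  | bba => ba => a
  | aab => ab => b

ab->b; ba->a; bc->c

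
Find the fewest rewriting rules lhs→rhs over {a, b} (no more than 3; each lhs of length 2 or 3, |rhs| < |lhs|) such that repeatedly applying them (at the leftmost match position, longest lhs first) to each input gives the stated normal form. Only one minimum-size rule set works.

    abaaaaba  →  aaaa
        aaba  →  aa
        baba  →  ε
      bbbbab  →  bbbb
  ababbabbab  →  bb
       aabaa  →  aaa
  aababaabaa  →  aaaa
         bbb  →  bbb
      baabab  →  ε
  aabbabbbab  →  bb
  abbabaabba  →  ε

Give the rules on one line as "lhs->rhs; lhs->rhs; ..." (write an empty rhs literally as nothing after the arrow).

  | abaaaaba => aaaaba => aaaa
  | aaba => aa
  | baba => ba => ε
  | bbbbab => bbbb

ab->; ba->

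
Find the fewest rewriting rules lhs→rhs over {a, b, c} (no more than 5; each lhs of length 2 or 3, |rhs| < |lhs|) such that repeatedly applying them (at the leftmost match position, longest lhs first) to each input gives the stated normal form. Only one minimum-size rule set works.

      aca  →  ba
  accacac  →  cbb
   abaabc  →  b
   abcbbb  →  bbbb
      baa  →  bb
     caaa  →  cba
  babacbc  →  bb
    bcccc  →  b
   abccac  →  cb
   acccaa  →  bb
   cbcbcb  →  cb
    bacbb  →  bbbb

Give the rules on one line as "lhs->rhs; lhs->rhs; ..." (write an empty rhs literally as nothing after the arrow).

  | aca => ba
  | accacac => bcacac => cacac => cbac => cbb
  | abaabc => abbbc => abbc => abc => ac => b
  | abcbbb => acbbb => bbbb

aa->b; ac->b; bc->c; cc->b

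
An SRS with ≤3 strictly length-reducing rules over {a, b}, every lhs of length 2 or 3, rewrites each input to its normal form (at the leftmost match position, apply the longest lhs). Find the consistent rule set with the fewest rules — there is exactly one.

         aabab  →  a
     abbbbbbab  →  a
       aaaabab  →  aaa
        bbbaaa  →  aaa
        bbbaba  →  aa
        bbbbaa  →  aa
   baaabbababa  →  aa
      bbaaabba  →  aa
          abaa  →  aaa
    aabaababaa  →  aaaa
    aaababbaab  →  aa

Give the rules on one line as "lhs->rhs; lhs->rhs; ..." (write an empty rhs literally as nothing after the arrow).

  | aabab => aab => a
  | abbbbbbab => abbbbbab => abbbbab => abbbab => abbab => abab => aab => a
  | aaaabab => aaaab => aaa
  | bbbaaa => bbaaa => baaa => aaa

aab->a; ba->a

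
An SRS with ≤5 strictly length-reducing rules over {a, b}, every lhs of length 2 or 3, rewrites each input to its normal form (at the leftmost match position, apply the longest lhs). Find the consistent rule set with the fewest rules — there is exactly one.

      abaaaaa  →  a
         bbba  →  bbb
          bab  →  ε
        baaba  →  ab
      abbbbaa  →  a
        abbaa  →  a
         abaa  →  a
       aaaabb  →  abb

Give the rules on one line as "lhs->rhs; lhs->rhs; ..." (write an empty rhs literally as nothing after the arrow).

aa->a; ba->b; baa->aa; bab->

  | abaaaaa => aaaaaa => aaaaa => aaaa => aaa => aa => a
  | bbba => bbb
  | bab => ε
  | baaba => aaba => aba => ab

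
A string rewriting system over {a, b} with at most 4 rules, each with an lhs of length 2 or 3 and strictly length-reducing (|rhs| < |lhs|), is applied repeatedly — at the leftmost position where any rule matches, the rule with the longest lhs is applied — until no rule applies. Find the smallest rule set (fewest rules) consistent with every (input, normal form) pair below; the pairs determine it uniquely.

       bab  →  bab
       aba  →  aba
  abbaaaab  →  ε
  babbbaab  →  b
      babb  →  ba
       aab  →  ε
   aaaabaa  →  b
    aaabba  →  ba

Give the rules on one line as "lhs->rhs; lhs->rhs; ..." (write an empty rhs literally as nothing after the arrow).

  | bab
  | aba
  | abbaaaab => aaaab => baab => bbb => ε
  | babbbaab => baaab => bbab => b

aa->b; bb->; bba->; bbb->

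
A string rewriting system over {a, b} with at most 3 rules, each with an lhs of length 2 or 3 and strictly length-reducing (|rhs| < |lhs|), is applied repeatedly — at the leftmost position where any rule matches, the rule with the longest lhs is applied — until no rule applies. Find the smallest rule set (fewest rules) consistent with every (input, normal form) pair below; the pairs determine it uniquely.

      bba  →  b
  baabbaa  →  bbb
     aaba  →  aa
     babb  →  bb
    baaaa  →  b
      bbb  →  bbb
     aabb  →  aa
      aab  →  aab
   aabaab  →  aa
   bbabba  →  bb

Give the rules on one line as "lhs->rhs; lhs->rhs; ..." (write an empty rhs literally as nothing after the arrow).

abb->a; ba->; baa->b

  | bba => b
  | baabbaa => bbbaa => bbb
  | aaba => aa
  | babb => bb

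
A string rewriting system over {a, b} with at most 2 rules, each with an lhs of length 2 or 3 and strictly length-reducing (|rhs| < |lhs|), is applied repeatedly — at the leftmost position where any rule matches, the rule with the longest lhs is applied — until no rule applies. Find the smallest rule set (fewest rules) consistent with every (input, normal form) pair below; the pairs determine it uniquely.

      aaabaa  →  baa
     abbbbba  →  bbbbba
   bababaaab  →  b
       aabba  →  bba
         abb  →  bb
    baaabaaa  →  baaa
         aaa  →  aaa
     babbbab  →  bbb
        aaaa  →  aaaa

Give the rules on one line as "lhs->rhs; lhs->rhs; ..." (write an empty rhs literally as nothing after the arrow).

ab->b; bab->b

  | aaabaa => aabaa => abaa => baa
  | abbbbba => bbbbba
  | bababaaab => babaaab => baaab => baab => bab => b
  | aabba => abba => bba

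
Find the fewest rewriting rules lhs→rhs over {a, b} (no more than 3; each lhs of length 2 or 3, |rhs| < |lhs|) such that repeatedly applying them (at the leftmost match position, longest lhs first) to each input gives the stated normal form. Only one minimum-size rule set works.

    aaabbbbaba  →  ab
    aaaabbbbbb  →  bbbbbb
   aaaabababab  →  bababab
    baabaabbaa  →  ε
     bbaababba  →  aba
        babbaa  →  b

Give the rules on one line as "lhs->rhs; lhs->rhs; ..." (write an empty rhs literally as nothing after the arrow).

aa->; bba->

  | aaabbbbaba => abbbbaba => abbba => ab
  | aaaabbbbbb => aabbbbbb => bbbbbb
  | aaaabababab => aabababab => bababab
  | baabaabbaa => bbaabbaa => abbaa => aa => ε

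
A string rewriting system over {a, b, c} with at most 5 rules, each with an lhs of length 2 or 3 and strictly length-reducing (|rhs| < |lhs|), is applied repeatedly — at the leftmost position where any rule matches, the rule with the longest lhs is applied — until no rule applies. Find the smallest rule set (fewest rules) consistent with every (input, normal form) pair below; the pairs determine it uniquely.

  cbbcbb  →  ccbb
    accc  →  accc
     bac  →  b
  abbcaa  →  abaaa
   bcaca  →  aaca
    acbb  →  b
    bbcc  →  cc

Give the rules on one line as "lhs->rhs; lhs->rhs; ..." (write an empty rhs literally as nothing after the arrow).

acb->; bac->b; bc->c; bca->aa

  | cbbcbb => cbcbb => ccbb
  | accc
  | bac => b
  | abbcaa => abaaa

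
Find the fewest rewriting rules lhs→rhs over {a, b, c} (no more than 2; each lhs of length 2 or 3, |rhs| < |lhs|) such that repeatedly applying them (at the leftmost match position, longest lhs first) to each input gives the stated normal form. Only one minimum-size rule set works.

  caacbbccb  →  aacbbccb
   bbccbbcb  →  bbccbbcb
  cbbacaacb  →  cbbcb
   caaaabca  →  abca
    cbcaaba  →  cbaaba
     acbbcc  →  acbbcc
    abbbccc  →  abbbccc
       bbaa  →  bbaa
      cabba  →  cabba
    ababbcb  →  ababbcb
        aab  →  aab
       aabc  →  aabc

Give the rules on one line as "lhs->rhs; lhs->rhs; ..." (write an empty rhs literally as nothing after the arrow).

  | caacbbccb => aacbbccb
  | bbccbbcb
  | cbbacaacb => cbbaaacb => cbbcb
  | caaaabca => aaaabca => abca

aaa->; caa->aa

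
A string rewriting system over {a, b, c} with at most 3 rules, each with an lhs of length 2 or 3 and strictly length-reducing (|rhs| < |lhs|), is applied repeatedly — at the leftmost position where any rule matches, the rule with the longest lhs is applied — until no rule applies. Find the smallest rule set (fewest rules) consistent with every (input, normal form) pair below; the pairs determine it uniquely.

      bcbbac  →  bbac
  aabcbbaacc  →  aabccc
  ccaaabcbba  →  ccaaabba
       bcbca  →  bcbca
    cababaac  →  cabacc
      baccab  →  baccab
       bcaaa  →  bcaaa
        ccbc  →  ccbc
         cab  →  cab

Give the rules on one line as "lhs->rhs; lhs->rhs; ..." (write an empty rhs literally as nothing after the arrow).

baa->c; cbb->b

  | bcbbac => bbac
  | aabcbbaacc => aabbaacc => aabccc
  | ccaaabcbba => ccaaabba
  | bcbca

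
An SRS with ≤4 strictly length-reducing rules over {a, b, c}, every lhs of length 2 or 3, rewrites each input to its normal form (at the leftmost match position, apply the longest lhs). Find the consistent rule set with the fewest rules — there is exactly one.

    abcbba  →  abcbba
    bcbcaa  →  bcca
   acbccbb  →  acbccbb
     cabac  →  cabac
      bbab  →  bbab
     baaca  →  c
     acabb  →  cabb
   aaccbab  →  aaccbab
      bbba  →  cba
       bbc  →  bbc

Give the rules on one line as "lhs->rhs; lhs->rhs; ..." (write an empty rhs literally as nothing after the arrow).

  | abcbba
  | bcbcaa => bcca
  | acbccbb
  | cabac

aca->ca; bbb->cb; bca->c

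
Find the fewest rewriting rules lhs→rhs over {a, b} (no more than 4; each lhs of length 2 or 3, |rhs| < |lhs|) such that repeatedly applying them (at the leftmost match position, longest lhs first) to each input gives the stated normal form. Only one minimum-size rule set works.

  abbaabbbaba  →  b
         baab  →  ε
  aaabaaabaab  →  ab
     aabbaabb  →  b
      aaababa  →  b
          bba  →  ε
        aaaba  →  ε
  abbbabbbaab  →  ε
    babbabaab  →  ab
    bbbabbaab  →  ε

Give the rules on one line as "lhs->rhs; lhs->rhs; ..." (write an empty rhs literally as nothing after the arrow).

  | abbaabbbaba => aabbbaba => bbbbaba => bbaba => ba => b
  | baab => bab => bb => ε
  | aaabaaabaab => babaaabaab => bbaaabaab => aabaab => bbaab => ab
  | aabbaabb => bbbaabb => baabb => babb => bbb => b

aa->b; ba->b; bb->; bba->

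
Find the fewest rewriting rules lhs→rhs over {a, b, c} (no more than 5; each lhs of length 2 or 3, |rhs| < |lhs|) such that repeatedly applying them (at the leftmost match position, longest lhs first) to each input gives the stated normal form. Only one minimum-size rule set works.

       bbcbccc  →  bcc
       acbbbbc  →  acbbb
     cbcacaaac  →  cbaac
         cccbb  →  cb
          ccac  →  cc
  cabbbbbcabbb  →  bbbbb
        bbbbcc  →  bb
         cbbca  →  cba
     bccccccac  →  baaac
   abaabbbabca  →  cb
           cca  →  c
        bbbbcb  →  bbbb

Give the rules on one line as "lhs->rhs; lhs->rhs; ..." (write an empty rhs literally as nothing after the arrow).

ab->c; bbc->b; ca->; ccc->a

  | bbcbccc => bbccc => bcc
  | acbbbbc => acbbb
  | cbcacaaac => cbcaaac => cbaac
  | cccbb => abb => cb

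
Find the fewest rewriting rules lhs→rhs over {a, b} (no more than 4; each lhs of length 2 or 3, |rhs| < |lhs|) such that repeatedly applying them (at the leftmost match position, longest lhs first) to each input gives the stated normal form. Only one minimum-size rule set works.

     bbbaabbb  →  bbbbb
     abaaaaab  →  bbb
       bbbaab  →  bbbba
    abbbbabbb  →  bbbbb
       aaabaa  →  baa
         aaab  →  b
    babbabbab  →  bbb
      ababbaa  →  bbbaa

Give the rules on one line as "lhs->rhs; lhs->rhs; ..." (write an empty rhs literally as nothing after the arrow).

aaa->ab; aab->ba; ab->; aba->b

  | bbbaabbb => bbbbabb => bbbbb
  | abaaaaab => baaaab => babab => bbb
  | bbbaab => bbbba
  | abbbbabbb => bbbabbb => bbbbb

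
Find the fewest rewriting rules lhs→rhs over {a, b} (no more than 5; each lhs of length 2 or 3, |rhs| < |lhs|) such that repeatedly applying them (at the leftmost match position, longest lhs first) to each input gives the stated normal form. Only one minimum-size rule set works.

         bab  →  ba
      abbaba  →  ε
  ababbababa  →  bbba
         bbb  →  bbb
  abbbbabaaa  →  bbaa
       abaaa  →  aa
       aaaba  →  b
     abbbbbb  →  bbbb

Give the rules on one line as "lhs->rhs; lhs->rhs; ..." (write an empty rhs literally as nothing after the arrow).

aaa->ba; ab->a; aba->; abb->

  | bab => ba
  | abbaba => aba => ε
  | ababbababa => bbababa => bbba
  | bbb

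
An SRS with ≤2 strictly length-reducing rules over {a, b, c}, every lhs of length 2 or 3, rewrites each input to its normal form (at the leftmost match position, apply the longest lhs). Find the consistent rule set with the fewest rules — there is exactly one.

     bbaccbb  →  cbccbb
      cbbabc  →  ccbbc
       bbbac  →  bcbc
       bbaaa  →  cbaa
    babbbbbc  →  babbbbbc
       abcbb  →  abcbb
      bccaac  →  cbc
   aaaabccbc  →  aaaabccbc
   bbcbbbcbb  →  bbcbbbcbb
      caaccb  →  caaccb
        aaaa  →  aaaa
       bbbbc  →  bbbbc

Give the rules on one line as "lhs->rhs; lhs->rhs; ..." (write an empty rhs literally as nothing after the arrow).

  | bbaccbb => cbccbb
  | cbbabc => ccbbc
  | bbbac => bcbc
  | bbaaa => cbaa

bba->cb; cca->b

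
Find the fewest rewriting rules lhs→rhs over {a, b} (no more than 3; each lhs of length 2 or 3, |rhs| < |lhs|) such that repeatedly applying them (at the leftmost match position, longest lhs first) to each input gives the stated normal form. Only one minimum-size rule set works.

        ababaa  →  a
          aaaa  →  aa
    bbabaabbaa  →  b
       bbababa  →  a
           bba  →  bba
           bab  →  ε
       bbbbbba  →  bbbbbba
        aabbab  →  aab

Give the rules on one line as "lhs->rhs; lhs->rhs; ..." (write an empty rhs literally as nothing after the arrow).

  | ababaa => aaa => a
  | aaaa => aa
  | bbabaabbaa => baabbaa => bbaa => b
  | bbababa => baba => a

aaa->a; baa->; bab->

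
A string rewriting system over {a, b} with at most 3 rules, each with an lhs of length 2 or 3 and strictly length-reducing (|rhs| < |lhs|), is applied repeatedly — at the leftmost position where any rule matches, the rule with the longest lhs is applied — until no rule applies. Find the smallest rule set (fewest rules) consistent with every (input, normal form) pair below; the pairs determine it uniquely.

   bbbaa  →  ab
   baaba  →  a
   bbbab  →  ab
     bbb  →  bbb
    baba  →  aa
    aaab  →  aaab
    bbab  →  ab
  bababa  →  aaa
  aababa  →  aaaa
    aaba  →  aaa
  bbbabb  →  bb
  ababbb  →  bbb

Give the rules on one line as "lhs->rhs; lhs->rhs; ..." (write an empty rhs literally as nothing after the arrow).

abb->bb; ba->a; baa->ab

  | bbbaa => bbab => bab => ab
  | baaba => abba => bba => ba => a
  | bbbab => bbab => bab => ab
  | bbb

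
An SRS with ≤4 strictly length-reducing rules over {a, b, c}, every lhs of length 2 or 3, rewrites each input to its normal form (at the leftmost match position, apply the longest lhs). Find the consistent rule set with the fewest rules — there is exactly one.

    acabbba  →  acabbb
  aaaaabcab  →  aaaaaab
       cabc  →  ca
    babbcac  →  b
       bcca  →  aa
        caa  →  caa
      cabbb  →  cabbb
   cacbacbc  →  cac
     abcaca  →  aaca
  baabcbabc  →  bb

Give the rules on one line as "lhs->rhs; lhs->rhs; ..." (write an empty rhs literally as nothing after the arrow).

  | acabbba => acabbb
  | aaaaabcab => aaaaaab
  | cabc => ca
  | babbcac => bbbcac => bbac => bbc => b

ba->b; bc->; bcc->a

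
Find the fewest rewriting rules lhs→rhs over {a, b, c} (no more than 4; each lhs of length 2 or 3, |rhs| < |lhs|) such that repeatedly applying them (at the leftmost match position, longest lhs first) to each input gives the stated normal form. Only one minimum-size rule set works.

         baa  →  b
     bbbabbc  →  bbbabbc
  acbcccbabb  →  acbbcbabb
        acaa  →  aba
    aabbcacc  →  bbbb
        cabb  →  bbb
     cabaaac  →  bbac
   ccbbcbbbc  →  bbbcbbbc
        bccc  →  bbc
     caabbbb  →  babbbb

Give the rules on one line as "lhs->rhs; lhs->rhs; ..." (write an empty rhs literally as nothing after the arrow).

  | baa => b
  | bbbabbc
  | acbcccbabb => acbbcbabb
  | acaa => aba

aa->; ca->b; cc->b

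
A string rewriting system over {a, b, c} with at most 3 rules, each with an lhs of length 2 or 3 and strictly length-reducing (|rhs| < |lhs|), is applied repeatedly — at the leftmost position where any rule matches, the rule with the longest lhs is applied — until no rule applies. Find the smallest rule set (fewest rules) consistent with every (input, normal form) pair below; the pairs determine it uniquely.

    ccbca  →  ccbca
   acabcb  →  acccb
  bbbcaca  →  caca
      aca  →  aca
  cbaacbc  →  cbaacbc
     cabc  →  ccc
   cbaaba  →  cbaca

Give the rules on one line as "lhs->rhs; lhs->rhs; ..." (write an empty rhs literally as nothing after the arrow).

ab->c; bbb->

  | ccbca
  | acabcb => acccb
  | bbbcaca => caca
  | aca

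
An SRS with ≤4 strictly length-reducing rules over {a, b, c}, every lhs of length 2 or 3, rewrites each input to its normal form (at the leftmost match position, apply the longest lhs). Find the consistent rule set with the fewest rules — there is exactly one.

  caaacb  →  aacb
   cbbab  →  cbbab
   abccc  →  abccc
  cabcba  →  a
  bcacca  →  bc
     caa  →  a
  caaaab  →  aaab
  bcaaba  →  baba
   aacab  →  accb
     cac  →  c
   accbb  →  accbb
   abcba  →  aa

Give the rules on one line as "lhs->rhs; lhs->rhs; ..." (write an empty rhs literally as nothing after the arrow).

  | caaacb => aacb
  | cbbab
  | abccc
  | cabcba => bcba => a

aca->cc; bcb->; ca->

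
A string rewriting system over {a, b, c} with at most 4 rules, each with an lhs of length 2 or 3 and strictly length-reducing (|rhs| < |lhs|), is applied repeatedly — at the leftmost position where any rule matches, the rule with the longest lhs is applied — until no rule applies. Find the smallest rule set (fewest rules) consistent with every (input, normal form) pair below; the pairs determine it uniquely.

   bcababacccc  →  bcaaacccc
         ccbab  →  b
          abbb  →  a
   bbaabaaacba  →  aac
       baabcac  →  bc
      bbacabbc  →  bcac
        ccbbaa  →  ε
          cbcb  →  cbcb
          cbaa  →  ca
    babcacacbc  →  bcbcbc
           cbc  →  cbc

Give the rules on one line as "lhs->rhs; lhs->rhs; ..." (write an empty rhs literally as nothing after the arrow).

ab->a; aca->b; ba->; ccb->b

  | bcababacccc => bcaabacccc => bcaaacccc
  | ccbab => bab => b
  | abbb => abb => ab => a
  | bbaabaaacba => babaaacba => baaacba => aacba => aac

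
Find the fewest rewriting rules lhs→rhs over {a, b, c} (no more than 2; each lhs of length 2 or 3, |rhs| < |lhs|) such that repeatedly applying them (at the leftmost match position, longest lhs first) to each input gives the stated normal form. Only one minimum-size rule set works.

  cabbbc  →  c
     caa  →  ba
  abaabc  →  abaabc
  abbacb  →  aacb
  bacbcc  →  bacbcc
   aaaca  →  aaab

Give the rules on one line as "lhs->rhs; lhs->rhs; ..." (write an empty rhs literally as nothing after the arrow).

bb->; ca->b

  | cabbbc => bbbbc => bbc => c
  | caa => ba
  | abaabc
  | abbacb => aacb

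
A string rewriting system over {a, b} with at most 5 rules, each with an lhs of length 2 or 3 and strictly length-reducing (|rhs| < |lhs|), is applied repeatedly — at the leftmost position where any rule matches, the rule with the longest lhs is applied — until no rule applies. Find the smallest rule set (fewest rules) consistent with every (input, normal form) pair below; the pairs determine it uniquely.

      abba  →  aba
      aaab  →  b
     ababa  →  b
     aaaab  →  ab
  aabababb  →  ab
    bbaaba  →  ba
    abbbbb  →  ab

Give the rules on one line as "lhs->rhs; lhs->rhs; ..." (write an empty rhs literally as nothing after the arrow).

aa->b; aaa->; bab->; bb->b

  | abba => aba
  | aaab => b
  | ababa => aa => b
  | aaaab => ab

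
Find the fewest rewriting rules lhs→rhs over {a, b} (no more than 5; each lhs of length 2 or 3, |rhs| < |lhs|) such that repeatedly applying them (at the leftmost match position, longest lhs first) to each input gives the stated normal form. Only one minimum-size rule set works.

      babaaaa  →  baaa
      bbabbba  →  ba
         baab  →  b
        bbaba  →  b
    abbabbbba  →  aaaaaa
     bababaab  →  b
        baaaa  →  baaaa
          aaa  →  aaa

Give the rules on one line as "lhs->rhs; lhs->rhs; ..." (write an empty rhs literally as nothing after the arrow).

ab->b; aba->; abb->aa; bb->b

  | babaaaa => baaa
  | bbabbba => babbba => baaba => ba
  | baab => bab => bb => b
  | bbaba => baba => b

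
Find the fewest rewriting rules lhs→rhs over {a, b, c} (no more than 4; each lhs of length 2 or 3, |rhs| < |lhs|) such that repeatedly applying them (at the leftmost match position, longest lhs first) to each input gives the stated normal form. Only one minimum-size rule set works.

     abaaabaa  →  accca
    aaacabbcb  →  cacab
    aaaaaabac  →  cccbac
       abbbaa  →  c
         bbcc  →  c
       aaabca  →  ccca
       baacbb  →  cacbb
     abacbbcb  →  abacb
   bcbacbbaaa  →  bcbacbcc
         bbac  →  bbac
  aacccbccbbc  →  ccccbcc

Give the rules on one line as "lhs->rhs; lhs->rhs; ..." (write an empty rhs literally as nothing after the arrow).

  | abaaabaa => acaabaa => accbaa => accca
  | aaacabbcb => cacabbcb => cacab
  | aaaaaabac => caaaabac => ccaabac => cccbac
  | abbbaa => abbca => aa => c

aa->c; abc->cc; baa->ca; bbc->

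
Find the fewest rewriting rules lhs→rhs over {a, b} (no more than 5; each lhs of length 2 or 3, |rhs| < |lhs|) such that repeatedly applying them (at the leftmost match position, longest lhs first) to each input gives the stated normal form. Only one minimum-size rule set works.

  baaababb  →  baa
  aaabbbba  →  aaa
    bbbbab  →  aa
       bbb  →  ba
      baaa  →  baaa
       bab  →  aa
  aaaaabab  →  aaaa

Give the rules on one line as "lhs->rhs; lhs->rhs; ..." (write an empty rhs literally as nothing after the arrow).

ab->; abb->ab; bab->aa; bbb->ba

  | baaababb => baaabb => baaab => baa
  | aaabbbba => aaabbba => aaabba => aaaba => aaa
  | bbbbab => babab => aaab => aa
  | bbb => ba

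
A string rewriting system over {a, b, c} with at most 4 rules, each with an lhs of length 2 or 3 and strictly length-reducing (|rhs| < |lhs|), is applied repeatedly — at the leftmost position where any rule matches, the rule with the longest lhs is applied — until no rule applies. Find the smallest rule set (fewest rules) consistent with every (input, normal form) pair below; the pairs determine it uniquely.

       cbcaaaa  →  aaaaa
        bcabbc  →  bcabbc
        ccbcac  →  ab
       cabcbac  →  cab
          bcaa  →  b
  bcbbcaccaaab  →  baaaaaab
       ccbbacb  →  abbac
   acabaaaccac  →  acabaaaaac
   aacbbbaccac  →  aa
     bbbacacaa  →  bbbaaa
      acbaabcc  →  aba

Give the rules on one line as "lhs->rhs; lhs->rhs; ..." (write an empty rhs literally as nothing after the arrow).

  | cbcaaaa => ccaaaa => aaaaa
  | bcabbc
  | ccbcac => abcac => ab
  | cabcbac => cabcac => cab

caa->; cac->; cb->c; cc->a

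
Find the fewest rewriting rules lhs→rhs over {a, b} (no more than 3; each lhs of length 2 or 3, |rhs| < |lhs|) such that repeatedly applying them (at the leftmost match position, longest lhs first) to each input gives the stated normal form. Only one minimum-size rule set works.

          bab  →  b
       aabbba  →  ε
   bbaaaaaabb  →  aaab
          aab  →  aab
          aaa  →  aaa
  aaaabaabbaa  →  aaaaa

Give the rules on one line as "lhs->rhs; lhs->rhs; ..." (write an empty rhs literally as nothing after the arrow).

abb->b; ba->

  | bab => b
  | aabbba => abba => ba => ε
  | bbaaaaaabb => baaaaabb => aaaabb => aaab
  | aab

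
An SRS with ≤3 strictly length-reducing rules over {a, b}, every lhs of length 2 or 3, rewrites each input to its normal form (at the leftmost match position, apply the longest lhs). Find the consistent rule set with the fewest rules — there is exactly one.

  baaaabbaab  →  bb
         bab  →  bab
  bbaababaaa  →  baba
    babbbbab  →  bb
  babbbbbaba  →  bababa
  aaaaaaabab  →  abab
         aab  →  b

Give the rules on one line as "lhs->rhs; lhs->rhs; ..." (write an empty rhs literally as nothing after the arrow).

aa->; bba->a

  | baaaabbaab => baabbaab => bbbaab => baab => bb
  | bab
  | bbaababaaa => aababaaa => babaaa => baba
  | babbbbab => babbab => baab => bb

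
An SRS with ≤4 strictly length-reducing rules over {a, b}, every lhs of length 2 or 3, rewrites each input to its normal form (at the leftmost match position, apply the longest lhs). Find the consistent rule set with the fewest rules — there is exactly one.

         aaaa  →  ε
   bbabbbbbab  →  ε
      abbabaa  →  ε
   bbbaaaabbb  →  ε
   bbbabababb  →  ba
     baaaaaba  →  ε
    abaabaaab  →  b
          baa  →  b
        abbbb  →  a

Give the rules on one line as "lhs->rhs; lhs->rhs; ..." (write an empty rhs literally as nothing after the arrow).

  | aaaa => aa => ε
  | bbabbbbbab => abbbbbab => abbbbab => abbbab => abbab => abab => bb => ε
  | abbabaa => ababaa => bbaa => aa => ε
  | bbbaaaabbb => baaaabbb => baabbb => bbbb => bb => ε

aa->; ab->a; aba->b; bb->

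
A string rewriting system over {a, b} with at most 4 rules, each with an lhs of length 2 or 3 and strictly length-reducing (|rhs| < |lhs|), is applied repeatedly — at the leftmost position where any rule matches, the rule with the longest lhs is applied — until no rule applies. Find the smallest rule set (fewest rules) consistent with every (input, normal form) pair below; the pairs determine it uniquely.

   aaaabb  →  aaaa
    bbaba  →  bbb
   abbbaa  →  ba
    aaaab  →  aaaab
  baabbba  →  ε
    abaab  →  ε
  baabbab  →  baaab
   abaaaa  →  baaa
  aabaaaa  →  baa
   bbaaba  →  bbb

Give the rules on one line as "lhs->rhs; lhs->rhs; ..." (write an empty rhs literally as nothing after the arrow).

  | aaaabb => aaaa
  | bbaba => bbba => bbb
  | abbbaa => abaa => ba
  | aaaab

aba->b; abb->a; bab->; bba->bb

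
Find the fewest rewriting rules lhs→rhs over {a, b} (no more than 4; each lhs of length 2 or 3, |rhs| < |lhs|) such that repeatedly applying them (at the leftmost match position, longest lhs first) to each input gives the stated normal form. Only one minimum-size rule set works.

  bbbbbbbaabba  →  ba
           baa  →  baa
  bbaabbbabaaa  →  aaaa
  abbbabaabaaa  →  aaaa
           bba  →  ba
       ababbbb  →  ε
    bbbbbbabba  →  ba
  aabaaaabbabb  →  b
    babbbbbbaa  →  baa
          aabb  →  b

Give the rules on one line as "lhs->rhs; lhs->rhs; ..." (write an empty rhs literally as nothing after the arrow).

ab->b; bab->a; bb->b; bbb->

  | bbbbbbbaabba => bbbbaabba => baabba => babba => aba => ba
  | baa
  | bbaabbbabaaa => baabbbabaaa => babbbabaaa => abbabaaa => bbabaaa => babaaa => aaaa
  | abbbabaabaaa => bbbabaabaaa => abaabaaa => baabaaa => babaaa => aaaa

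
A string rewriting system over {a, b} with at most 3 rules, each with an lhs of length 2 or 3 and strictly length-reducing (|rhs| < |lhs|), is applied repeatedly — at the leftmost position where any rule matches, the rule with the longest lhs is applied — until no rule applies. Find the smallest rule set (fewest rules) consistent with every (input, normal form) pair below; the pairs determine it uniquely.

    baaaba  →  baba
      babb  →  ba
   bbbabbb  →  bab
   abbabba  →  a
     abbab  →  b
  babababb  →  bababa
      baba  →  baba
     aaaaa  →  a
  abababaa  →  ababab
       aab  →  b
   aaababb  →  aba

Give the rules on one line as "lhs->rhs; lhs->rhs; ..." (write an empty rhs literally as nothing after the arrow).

  | baaaba => baba
  | babb => ba
  | bbbabbb => babbb => bab
  | abbabba => aabba => bba => a

aa->; bb->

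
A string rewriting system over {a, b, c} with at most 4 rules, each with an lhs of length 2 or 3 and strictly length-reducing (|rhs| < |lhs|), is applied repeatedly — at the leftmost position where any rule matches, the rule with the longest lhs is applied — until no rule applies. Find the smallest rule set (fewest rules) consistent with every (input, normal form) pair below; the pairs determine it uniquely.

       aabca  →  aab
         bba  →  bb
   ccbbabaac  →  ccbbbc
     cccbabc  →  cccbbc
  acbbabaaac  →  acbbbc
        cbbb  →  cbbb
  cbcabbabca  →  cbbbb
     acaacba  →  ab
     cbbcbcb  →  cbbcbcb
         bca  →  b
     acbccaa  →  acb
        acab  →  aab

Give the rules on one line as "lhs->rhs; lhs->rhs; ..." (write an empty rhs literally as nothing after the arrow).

  | aabca => aaba => aab
  | bba => bb
  | ccbbabaac => ccbbbaac => ccbbbac => ccbbbc
  | cccbabc => cccbbc

aac->; ba->b; ca->a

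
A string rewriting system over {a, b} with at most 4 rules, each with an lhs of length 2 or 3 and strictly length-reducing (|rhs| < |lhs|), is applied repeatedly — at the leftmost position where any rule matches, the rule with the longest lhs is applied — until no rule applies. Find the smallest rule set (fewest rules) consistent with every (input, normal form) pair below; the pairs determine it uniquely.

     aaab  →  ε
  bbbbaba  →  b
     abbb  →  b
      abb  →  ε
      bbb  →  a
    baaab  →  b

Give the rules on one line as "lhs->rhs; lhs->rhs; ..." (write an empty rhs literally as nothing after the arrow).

  | aaab => bab => ε
  | bbbbaba => ababa => aa => b
  | abbb => b
  | abb => ε

aa->b; abb->; bab->; bbb->a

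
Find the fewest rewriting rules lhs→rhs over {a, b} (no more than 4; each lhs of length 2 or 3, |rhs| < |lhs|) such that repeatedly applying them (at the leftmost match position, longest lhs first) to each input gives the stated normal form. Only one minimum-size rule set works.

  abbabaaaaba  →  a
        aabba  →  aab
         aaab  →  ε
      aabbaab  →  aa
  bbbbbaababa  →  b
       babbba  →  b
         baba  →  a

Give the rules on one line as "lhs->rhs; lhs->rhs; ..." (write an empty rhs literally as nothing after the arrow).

  | abbabaaaaba => abaaaaba => aaaaba => baaba => aba => a
  | aabba => aab
  | aaab => bab => ε
  | aabbaab => aabab => aa

aaa->ba; ba->; bab->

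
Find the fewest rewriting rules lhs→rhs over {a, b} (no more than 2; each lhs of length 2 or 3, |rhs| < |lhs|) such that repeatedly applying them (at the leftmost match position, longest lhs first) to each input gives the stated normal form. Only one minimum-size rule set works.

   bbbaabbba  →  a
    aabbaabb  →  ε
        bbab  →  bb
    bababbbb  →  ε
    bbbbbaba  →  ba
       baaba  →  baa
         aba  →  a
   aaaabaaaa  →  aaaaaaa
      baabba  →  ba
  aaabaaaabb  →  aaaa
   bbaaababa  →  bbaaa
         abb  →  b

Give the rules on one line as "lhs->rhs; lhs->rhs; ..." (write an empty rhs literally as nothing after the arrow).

  | bbbaabbba => aaabbba => aabba => aba => a
  | aabbaabb => abaabb => aabb => ab => ε
  | bbab => bb
  | bababbbb => babbbb => bbbb => ab => ε

ab->; bbb->a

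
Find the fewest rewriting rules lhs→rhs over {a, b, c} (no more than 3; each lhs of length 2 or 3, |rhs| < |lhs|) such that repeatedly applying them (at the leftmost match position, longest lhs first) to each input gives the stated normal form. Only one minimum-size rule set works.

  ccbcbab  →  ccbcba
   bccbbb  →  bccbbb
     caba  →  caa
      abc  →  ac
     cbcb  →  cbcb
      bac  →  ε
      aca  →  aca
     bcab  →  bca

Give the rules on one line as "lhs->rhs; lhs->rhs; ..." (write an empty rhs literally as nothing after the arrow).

ab->a; bac->

  | ccbcbab => ccbcba
  | bccbbb
  | caba => caa
  | abc => ac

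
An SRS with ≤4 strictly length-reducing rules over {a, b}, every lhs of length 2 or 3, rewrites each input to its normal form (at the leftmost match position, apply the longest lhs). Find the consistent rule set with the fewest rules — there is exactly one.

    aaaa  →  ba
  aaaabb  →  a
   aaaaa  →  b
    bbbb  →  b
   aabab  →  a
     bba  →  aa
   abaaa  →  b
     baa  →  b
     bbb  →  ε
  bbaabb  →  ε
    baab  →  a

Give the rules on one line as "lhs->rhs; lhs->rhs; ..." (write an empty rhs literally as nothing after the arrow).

  | aaaa => ba
  | aaaabb => babb => bb => a
  | aaaaa => baa => b
  | bbbb => abb => b

aaa->b; ab->; baa->b; bb->a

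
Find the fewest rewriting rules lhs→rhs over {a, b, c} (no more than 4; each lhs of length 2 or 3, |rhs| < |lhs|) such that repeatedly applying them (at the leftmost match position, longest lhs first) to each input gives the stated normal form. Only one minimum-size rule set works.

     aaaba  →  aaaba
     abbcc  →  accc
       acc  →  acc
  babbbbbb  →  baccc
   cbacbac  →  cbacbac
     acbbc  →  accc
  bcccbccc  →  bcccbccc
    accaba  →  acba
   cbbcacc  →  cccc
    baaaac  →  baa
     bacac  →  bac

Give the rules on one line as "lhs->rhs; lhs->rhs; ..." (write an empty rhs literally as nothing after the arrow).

  | aaaba
  | abbcc => accc
  | acc
  | babbbbbb => bacbbbb => baccbb => baccc

aac->; bb->c; ca->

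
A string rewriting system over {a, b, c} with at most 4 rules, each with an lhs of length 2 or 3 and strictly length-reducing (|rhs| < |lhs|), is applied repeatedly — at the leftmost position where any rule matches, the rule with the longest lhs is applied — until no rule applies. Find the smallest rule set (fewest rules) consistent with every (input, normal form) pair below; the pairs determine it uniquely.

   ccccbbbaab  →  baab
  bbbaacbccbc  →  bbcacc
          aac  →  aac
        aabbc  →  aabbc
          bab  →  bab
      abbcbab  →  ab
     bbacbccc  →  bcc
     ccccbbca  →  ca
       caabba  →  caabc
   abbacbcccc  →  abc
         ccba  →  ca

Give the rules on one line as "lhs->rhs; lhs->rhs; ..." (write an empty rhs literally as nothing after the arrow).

  | ccccbbbaab => ccbbbaab => cbbaab => baab
  | bbbaacbccbc => bbcacbccbc => bbcaccbc => bbcacc
  | aac
  | aabbc

bba->bc; cb->; ccc->c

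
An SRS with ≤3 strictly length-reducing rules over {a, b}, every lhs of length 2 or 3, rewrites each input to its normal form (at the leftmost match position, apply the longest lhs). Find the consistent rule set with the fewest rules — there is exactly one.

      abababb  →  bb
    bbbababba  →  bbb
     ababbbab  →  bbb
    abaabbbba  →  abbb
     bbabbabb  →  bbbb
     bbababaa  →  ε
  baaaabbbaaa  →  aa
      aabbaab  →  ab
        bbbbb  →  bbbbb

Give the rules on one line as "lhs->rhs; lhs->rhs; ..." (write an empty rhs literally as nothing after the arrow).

  | abababb => babb => bb
  | bbbababba => bbbabba => bbbba => bbb
  | ababbbab => bbbab => bbb
  | abaabbbba => abbbba => abbb

aba->; ba->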